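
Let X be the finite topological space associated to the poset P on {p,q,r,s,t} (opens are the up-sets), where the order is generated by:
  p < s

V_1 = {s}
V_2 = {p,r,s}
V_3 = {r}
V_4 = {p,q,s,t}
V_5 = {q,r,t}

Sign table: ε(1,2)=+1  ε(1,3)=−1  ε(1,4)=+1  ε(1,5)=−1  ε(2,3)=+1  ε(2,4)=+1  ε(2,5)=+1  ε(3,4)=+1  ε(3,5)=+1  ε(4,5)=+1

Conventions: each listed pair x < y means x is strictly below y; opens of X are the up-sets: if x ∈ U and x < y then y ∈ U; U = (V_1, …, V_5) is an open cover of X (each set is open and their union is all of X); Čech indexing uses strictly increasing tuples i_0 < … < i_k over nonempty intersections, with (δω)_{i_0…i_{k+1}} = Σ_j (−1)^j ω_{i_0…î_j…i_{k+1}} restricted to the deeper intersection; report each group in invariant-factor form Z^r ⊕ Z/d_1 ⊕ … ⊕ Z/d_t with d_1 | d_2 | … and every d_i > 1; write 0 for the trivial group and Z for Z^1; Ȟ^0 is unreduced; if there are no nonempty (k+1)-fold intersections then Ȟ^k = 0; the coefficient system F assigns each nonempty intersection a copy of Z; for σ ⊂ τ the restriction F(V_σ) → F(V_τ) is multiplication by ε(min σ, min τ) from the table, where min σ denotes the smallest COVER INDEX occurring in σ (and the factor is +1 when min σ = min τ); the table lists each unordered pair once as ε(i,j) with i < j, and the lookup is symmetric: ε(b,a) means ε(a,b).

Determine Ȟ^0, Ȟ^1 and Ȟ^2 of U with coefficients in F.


Ȟ^0 = Z,  Ȟ^1 = Z,  Ȟ^2 = 0

nonempty overlaps:
  V12={s} V14={s} V23={r} V24={p,s} V25={r} V35={r} V45={q,t}
  V124={s} V235={r}
C dims 5,7,2; δ0: rk 4, SNF 1^4; δ1: rk 2, SNF 1^2
degree 0: 5−4−0 = 1 → Ȟ^0 ≅ Z
degree 1: 7−2−4 = 1 → Ȟ^1 ≅ Z
degree 2: 2−0−2 = 0 → Ȟ^2 ≅ 0


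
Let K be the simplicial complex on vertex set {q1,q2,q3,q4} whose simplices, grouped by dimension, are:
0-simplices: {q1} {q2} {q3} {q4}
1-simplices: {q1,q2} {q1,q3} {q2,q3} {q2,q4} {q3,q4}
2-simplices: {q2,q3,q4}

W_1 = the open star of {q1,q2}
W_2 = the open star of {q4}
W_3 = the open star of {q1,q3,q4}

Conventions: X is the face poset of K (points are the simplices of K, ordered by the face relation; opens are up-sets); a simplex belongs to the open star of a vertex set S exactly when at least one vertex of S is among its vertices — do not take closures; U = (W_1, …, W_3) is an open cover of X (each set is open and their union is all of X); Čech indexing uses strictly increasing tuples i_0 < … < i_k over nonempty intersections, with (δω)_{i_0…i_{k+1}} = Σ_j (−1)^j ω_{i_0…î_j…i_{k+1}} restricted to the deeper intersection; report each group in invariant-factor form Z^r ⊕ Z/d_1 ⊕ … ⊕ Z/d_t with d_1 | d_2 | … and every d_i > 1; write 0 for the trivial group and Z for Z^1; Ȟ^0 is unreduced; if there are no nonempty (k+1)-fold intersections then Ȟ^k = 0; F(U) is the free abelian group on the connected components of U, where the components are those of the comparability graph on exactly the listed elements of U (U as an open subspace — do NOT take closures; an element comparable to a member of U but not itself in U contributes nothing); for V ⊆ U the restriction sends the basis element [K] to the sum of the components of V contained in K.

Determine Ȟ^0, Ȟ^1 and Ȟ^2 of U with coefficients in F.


nerve simplices:
  W1={{q1},{q2},{q1,q2},{q1,q3},{q2,q3},{q2,q4},{q2,q3,q4}} W2={{q4},{q2,q4},{q3,q4},{q2,q3,q4}} W3={{q1},{q3},{q4},{q1,q2},{q1,q3},{q2,q3},{q2,q4},{q3,q4},{q2,q3,q4}}
  W12={{q2,q4},{q2,q3,q4}} W13={{q1},{q1,q2},{q1,q3},{q2,q3},{q2,q4},{q2,q3,q4}} W23={{q4},{q2,q4},{q3,q4},{q2,q3,q4}}
  W123={{q2,q4},{q2,q3,q4}}
components per intersection:
  W1: {{q1},{q2},{q1,q2},{q1,q3},{q2,q3},{q2,q4},{q2,q3,q4}}
  W2: {{q4},{q2,q4},{q3,q4},{q2,q3,q4}}
  W3: {{q1},{q3},{q4},{q1,q2},{q1,q3},{q2,q3},{q2,q4},{q3,q4},{q2,q3,q4}}
  W12: {{q2,q4},{q2,q3,q4}}
  W13: {{q1},{q1,q2},{q1,q3}} {{q2,q3},{q2,q4},{q2,q3,q4}}
  W23: {{q4},{q2,q4},{q3,q4},{q2,q3,q4}}
  W123: {{q2,q4},{q2,q3,q4}}
C dims 3,4,1; δ0: rk 2, SNF 1^2; δ1: rk 1, SNF 1^1
degree 0: 3−2−0 = 1 → Ȟ^0 ≅ Z
degree 1: 4−1−2 = 1 → Ȟ^1 ≅ Z
degree 2: 1−0−1 = 0 → Ȟ^2 ≅ 0

Ȟ^0 = Z, Ȟ^1 = Z, Ȟ^2 = 0


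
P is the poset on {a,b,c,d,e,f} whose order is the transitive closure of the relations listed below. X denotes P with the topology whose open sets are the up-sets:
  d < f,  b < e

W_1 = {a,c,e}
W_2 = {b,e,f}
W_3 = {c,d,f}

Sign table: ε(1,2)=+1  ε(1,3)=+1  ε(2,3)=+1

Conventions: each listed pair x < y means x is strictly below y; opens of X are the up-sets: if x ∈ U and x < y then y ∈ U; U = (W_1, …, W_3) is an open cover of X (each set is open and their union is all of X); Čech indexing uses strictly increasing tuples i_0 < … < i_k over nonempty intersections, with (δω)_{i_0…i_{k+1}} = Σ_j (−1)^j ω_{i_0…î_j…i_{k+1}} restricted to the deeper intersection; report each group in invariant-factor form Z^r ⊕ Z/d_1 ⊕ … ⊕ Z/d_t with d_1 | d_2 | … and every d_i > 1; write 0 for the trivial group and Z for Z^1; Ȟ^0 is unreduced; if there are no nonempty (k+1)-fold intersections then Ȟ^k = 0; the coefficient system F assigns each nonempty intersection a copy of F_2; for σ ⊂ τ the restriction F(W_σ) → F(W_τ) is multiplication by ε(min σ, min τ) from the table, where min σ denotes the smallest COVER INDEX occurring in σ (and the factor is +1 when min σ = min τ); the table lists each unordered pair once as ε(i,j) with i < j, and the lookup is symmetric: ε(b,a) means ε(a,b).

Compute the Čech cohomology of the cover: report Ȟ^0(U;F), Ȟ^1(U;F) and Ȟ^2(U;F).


nerve simplices:
  W12={e} W13={c} W23={f}
C dims 3,3; δ0: rk_F2 2
degree 0: 3−2−0 = 1 → Ȟ^0 ≅ Z/2
degree 1: 3−0−2 = 1 → Ȟ^1 ≅ Z/2
degree 2: 0−0−0 = 0 → Ȟ^2 ≅ 0

Ȟ^0 ≅ Z/2; Ȟ^1 ≅ Z/2; Ȟ^2 ≅ 0


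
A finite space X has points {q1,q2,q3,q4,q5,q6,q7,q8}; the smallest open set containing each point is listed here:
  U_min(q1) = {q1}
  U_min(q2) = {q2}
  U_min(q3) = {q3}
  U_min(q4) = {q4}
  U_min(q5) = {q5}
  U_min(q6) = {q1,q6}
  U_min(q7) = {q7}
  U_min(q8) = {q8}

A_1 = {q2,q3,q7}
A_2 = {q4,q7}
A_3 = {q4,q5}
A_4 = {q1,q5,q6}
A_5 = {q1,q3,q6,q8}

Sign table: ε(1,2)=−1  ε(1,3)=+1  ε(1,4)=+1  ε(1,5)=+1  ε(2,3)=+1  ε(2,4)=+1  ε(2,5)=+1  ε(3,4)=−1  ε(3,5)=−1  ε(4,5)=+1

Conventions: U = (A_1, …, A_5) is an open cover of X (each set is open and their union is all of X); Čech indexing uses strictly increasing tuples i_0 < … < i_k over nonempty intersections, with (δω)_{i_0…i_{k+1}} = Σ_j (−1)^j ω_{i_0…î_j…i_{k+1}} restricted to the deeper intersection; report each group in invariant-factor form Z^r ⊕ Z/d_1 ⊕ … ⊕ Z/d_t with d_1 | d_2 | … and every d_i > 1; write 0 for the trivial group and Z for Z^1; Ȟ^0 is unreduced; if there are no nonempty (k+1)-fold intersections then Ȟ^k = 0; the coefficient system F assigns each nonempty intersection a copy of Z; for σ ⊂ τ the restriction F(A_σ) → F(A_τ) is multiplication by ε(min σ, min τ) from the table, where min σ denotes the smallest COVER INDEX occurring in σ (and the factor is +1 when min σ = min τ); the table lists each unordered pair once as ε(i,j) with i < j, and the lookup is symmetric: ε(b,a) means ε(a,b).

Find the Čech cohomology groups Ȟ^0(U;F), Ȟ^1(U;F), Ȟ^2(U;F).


intersection data:
  A12={q7} A15={q3} A23={q4} A34={q5} A45={q1,q6}
C dims 5,5; δ0: rk 4, SNF 1^4
Ȟ^0 = (5 − 4) − 0 = 1, so Ȟ^0 ≅ Z
Ȟ^1 = (5 − 0) − 4 = 1, so Ȟ^1 ≅ Z
Ȟ^2 = (0 − 0) − 0 = 0, so Ȟ^2 ≅ 0

Ȟ^0 ≅ Z, Ȟ^1 ≅ Z, Ȟ^2 ≅ 0


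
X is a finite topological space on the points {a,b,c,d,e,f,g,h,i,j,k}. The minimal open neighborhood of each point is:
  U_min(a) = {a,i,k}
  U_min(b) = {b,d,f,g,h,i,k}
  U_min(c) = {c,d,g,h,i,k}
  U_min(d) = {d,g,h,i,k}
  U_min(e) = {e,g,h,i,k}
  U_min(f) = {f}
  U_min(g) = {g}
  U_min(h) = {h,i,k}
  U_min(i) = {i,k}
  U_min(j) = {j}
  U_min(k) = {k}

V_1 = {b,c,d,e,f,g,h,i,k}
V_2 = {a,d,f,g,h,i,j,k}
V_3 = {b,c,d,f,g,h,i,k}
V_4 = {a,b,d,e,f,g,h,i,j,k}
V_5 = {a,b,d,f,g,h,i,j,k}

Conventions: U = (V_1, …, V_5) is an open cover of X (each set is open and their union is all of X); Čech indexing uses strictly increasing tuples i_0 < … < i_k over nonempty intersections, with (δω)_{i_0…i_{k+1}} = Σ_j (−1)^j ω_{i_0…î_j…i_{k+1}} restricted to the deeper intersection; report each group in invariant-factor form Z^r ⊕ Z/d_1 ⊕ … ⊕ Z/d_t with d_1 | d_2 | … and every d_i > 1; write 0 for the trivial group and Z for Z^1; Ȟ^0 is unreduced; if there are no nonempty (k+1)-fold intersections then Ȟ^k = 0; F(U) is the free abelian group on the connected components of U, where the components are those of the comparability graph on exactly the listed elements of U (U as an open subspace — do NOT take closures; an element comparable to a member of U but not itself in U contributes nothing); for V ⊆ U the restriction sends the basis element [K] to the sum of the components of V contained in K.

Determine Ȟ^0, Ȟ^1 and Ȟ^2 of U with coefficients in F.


nerve of the cover:
  V12={d,f,g,h,i,k} V13={b,c,d,f,g,h,i,k} V14={b,d,e,f,g,h,i,k} V15={b,d,f,g,h,i,k} V23={d,f,g,h,i,k} V24={a,d,f,g,h,i,j,k} V25={a,d,f,g,h,i,j,k} V34={b,d,f,g,h,i,k} V35={b,d,f,g,h,i,k} V45={a,b,d,f,g,h,i,j,k}
  V123={d,f,g,h,i,k} V124={d,f,g,h,i,k} V125={d,f,g,h,i,k} V134={b,d,f,g,h,i,k} V135={b,d,f,g,h,i,k} V145={b,d,f,g,h,i,k} V234={d,f,g,h,i,k} V235={d,f,g,h,i,k} V245={a,d,f,g,h,i,j,k} V345={b,d,f,g,h,i,k}
  V1234={d,f,g,h,i,k} V1235={d,f,g,h,i,k} V1245={d,f,g,h,i,k} V1345={b,d,f,g,h,i,k} V2345={d,f,g,h,i,k}
  V12345={d,f,g,h,i,k}
components per intersection:
  V1: {b,c,d,e,f,g,h,i,k}
  V2: {a,d,g,h,i,k} {f} {j}
  V3: {b,c,d,f,g,h,i,k}
  V4: {a,b,d,e,f,g,h,i,k} {j}
  V5: {a,b,d,f,g,h,i,k} {j}
  V12: {d,g,h,i,k} {f}
  V13: {b,c,d,f,g,h,i,k}
  V14: {b,d,e,f,g,h,i,k}
  V15: {b,d,f,g,h,i,k}
  V23: {d,g,h,i,k} {f}
  V24: {a,d,g,h,i,k} {f} {j}
  V25: {a,d,g,h,i,k} {f} {j}
  V34: {b,d,f,g,h,i,k}
  V35: {b,d,f,g,h,i,k}
  V45: {a,b,d,f,g,h,i,k} {j}
  V123: {d,g,h,i,k} {f}
  V124: {d,g,h,i,k} {f}
  V125: {d,g,h,i,k} {f}
  V134: {b,d,f,g,h,i,k}
  V135: {b,d,f,g,h,i,k}
  V145: {b,d,f,g,h,i,k}
  V234: {d,g,h,i,k} {f}
  V235: {d,g,h,i,k} {f}
  V245: {a,d,g,h,i,k} {f} {j}
  V345: {b,d,f,g,h,i,k}
  V1234: {d,g,h,i,k} {f}
  V1235: {d,g,h,i,k} {f}
  V1245: {d,g,h,i,k} {f}
  V1345: {b,d,f,g,h,i,k}
  V2345: {d,g,h,i,k} {f}
  V12345: {d,g,h,i,k} {f}
C dims 9,17,17,9; δ0: rk 7, SNF 1^7; δ1: rk 10, SNF 1^10; δ2: rk 7, SNF 1^7
Ȟ^0 = (9 − 7) − 0 = 2, so Ȟ^0 ≅ Z^2
Ȟ^1 = (17 − 10) − 7 = 0, so Ȟ^1 ≅ 0
Ȟ^2 = (17 − 7) − 10 = 0, so Ȟ^2 ≅ 0

Ȟ^0(U;F) ≅ Z^2; Ȟ^1(U;F) ≅ 0; Ȟ^2(U;F) ≅ 0


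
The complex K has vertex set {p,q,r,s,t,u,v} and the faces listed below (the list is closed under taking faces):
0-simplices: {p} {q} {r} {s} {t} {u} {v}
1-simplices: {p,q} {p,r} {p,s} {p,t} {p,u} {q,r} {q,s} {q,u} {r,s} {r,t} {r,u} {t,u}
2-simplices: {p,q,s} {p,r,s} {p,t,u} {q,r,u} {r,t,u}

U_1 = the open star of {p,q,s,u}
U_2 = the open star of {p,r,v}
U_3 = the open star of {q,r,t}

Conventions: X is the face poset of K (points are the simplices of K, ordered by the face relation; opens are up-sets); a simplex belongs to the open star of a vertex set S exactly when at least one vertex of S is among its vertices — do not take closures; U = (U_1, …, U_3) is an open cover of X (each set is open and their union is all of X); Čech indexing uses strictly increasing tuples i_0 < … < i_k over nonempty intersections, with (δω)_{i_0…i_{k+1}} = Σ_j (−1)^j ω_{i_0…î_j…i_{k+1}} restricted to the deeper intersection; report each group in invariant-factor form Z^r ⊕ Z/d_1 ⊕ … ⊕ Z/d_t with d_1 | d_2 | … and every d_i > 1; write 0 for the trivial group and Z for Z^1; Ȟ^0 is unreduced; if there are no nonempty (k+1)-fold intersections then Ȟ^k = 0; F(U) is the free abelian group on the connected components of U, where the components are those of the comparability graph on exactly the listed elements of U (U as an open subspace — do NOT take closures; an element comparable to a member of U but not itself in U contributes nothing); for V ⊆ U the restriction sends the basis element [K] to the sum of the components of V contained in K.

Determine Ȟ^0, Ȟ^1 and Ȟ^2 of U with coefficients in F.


intersection data:
  U1={{p},{q},{s},{u},{p,q},{p,r},{p,s},{p,t},{p,u},{q,r},{q,s},{q,u},{r,s},{r,u},{t,u},{p,q,s},{p,r,s},{p,t,u},{q,r,u},{r,t,u}} U2={{p},{r},{v},{p,q},{p,r},{p,s},{p,t},{p,u},{q,r},{r,s},{r,t},{r,u},{p,q,s},{p,r,s},{p,t,u},{q,r,u},{r,t,u}} U3={{q},{r},{t},{p,q},{p,r},{p,t},{q,r},{q,s},{q,u},{r,s},{r,t},{r,u},{t,u},{p,q,s},{p,r,s},{p,t,u},{q,r,u},{r,t,u}}
  U12={{p},{p,q},{p,r},{p,s},{p,t},{p,u},{q,r},{r,s},{r,u},{p,q,s},{p,r,s},{p,t,u},{q,r,u},{r,t,u}} U13={{q},{p,q},{p,r},{p,t},{q,r},{q,s},{q,u},{r,s},{r,u},{t,u},{p,q,s},{p,r,s},{p,t,u},{q,r,u},{r,t,u}} U23={{r},{p,q},{p,r},{p,t},{q,r},{r,s},{r,t},{r,u},{p,q,s},{p,r,s},{p,t,u},{q,r,u},{r,t,u}}
  U123={{p,q},{p,r},{p,t},{q,r},{r,s},{r,u},{p,q,s},{p,r,s},{p,t,u},{q,r,u},{r,t,u}}
components per intersection:
  U1: {{p},{q},{s},{u},{p,q},{p,r},{p,s},{p,t},{p,u},{q,r},{q,s},{q,u},{r,s},{r,u},{t,u},{p,q,s},{p,r,s},{p,t,u},{q,r,u},{r,t,u}}
  U2: {{p},{r},{p,q},{p,r},{p,s},{p,t},{p,u},{q,r},{r,s},{r,t},{r,u},{p,q,s},{p,r,s},{p,t,u},{q,r,u},{r,t,u}} {{v}}
  U3: {{q},{r},{t},{p,q},{p,r},{p,t},{q,r},{q,s},{q,u},{r,s},{r,t},{r,u},{t,u},{p,q,s},{p,r,s},{p,t,u},{q,r,u},{r,t,u}}
  U12: {{p},{p,q},{p,r},{p,s},{p,t},{p,u},{r,s},{p,q,s},{p,r,s},{p,t,u}} {{q,r},{r,u},{q,r,u},{r,t,u}}
  U13: {{q},{p,q},{p,t},{q,r},{q,s},{q,u},{r,u},{t,u},{p,q,s},{p,t,u},{q,r,u},{r,t,u}} {{p,r},{r,s},{p,r,s}}
  U23: {{r},{p,r},{q,r},{r,s},{r,t},{r,u},{p,r,s},{q,r,u},{r,t,u}} {{p,q},{p,q,s}} {{p,t},{p,t,u}}
  U123: {{p,q},{p,q,s}} {{p,r},{r,s},{p,r,s}} {{p,t},{p,t,u}} {{q,r},{r,u},{q,r,u},{r,t,u}}
C dims 4,7,4; δ0: rk 2, SNF 1^2; δ1: rk 4, SNF 1^4
Ȟ^0 = (4 − 2) − 0 = 2, so Ȟ^0 ≅ Z^2
Ȟ^1 = (7 − 4) − 2 = 1, so Ȟ^1 ≅ Z
Ȟ^2 = (4 − 0) − 4 = 0, so Ȟ^2 ≅ 0

Ȟ^0(U;F) ≅ Z^2, Ȟ^1(U;F) ≅ Z and Ȟ^2(U;F) ≅ 0


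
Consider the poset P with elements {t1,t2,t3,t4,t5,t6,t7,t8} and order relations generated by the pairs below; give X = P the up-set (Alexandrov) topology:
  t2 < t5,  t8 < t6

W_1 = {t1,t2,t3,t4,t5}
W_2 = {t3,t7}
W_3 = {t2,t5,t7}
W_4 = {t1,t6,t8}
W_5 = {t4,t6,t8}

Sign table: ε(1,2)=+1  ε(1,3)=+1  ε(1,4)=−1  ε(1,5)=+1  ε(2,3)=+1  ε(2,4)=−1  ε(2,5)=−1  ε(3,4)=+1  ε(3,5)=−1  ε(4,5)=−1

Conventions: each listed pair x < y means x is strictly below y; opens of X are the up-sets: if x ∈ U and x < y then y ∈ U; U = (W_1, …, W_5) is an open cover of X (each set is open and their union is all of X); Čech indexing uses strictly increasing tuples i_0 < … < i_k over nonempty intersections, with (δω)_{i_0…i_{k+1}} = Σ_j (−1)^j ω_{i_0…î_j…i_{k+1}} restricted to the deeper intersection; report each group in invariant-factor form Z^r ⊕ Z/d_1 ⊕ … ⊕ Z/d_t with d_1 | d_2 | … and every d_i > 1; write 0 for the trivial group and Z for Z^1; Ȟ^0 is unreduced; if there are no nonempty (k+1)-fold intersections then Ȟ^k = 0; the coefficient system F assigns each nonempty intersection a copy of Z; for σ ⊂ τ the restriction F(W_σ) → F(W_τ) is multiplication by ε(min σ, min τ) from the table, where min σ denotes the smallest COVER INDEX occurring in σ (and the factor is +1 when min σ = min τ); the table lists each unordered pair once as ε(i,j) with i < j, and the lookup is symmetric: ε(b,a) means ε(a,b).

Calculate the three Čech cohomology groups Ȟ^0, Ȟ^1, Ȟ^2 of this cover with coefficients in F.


Ȟ^0 = Z; Ȟ^1 = Z^2; Ȟ^2 = 0

nonempty overlaps:
  W12={t3} W13={t2,t5} W14={t1} W15={t4} W23={t7} W45={t6,t8}
C dims 5,6; δ0: rk 4, SNF 1^4
degree 0: 5−4−0 = 1 → Ȟ^0 ≅ Z
degree 1: 6−0−4 = 2 → Ȟ^1 ≅ Z^2
degree 2: 0−0−0 = 0 → Ȟ^2 ≅ 0


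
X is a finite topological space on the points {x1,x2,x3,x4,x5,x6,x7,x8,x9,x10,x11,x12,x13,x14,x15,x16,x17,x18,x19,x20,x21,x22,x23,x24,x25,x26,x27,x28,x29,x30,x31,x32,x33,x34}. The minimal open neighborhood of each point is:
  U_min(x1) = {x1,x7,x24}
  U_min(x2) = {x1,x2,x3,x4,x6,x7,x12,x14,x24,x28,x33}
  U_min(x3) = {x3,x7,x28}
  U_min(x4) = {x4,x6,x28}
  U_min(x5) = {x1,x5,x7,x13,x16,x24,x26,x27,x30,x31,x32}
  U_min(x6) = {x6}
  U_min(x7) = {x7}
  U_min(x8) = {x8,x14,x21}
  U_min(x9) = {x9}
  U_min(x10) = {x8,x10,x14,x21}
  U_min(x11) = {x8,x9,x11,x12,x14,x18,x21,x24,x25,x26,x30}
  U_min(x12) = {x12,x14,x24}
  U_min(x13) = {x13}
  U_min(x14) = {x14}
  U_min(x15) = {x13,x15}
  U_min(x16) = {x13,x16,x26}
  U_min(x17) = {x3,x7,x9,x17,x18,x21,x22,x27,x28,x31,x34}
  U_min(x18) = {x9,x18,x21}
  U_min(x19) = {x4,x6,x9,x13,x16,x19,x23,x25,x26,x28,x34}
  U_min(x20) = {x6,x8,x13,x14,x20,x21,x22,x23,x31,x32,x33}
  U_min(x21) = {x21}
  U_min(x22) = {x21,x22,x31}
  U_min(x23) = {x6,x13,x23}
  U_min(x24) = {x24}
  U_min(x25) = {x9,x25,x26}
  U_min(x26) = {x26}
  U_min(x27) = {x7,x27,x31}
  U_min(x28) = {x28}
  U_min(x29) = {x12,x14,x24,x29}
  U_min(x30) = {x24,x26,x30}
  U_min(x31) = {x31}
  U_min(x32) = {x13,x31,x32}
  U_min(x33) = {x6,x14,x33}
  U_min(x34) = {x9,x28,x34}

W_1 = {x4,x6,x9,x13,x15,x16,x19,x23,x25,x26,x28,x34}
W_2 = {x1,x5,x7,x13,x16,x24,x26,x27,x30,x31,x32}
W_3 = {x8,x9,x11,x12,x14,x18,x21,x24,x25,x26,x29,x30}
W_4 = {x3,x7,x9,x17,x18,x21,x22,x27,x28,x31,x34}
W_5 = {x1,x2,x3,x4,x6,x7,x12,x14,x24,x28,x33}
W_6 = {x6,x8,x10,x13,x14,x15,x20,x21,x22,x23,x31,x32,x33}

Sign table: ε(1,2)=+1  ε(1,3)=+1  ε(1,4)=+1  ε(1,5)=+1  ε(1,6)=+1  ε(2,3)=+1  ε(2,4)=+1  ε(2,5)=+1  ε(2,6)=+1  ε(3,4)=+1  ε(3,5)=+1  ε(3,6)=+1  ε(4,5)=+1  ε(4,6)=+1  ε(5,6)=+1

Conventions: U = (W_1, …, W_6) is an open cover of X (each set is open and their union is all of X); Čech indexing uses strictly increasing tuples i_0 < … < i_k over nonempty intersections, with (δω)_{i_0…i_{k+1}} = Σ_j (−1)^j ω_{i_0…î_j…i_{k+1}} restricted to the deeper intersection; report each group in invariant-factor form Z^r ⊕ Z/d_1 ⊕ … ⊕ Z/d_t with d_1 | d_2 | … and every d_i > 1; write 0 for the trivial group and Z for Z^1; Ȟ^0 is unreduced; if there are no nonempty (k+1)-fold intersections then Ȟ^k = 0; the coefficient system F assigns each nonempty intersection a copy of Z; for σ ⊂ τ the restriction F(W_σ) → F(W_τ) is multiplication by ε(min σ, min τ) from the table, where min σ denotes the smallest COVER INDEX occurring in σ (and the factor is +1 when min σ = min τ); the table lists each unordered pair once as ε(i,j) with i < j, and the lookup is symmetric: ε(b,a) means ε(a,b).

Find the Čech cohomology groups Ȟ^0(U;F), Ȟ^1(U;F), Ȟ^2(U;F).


nerve simplices:
  W12={x13,x16,x26} W13={x9,x25,x26} W14={x9,x28,x34} W15={x4,x6,x28} W16={x6,x13,x15,x23} W23={x24,x26,x30} W24={x7,x27,x31} W25={x1,x7,x24} W26={x13,x31,x32} W34={x9,x18,x21} W35={x12,x14,x24} W36={x8,x14,x21} W45={x3,x7,x28} W46={x21,x22,x31} W56={x6,x14,x33}
  W123={x26} W126={x13} W134={x9} W145={x28} W156={x6} W235={x24} W245={x7} W246={x31} W346={x21} W356={x14}
C dims 6,15,10; δ0: rk 5, SNF 1^5; δ1: rk 10, SNF 1^9·2
degree 0: 6−5−0 = 1 → Ȟ^0 ≅ Z
degree 1: 15−10−5 = 0 → Ȟ^1 ≅ 0
degree 2: 10−0−10 = 0 plus torsion [2] → Ȟ^2 ≅ Z/2

Ȟ^0 ≅ Z, Ȟ^1 ≅ 0 and Ȟ^2 ≅ Z/2


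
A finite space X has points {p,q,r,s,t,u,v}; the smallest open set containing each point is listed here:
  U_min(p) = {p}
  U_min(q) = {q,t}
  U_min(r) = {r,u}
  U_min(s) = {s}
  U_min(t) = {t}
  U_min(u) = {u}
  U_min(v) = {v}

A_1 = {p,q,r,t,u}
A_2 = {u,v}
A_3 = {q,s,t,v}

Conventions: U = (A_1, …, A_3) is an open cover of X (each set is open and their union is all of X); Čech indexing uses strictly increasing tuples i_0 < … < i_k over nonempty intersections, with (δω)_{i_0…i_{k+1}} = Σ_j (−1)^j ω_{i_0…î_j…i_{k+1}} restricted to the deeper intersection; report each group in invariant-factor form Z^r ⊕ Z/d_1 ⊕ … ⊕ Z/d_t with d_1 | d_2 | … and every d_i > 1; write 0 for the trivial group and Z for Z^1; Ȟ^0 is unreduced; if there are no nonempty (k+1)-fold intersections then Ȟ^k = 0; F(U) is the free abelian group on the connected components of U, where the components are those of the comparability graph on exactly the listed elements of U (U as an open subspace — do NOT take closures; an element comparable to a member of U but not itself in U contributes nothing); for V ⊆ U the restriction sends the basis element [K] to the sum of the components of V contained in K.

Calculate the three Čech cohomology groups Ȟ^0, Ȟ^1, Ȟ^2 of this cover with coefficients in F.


Ȟ^0(U;F) ≅ Z^5; Ȟ^1(U;F) ≅ 0; Ȟ^2(U;F) ≅ 0

nerve of the cover:
  A12={u} A13={q,t} A23={v}
components per intersection:
  A1: {p} {q,t} {r,u}
  A2: {u} {v}
  A3: {q,t} {s} {v}
  A12: {u}
  A13: {q,t}
  A23: {v}
C dims 8,3; δ0: rk 3, SNF 1^3
Ȟ^0 = (8 − 3) − 0 = 5, so Ȟ^0 ≅ Z^5
Ȟ^1 = (3 − 0) − 3 = 0, so Ȟ^1 ≅ 0
Ȟ^2 = (0 − 0) − 0 = 0, so Ȟ^2 ≅ 0


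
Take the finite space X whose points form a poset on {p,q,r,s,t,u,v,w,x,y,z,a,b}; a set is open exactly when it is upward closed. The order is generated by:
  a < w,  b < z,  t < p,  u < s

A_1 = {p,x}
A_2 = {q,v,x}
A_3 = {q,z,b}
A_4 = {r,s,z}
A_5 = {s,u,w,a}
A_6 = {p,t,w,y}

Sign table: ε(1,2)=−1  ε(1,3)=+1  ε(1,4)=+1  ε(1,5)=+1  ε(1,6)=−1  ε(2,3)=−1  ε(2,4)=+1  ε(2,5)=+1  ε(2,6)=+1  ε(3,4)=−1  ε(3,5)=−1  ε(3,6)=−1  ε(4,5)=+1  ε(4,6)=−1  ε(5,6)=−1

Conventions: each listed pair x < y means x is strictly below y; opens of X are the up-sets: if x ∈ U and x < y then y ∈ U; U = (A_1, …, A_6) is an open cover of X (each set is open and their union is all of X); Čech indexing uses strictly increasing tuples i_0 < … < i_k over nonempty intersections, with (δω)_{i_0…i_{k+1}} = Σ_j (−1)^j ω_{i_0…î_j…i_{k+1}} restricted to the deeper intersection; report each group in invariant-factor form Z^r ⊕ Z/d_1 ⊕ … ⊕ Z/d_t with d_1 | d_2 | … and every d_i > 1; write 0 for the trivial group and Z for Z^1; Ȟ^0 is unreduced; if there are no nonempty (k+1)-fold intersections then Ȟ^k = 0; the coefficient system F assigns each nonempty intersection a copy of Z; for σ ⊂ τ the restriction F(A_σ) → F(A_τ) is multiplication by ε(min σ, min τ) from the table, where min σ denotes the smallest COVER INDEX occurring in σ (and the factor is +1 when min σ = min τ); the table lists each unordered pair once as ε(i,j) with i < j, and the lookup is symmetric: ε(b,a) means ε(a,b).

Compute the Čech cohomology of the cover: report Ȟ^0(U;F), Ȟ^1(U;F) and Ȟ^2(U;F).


nonempty intersections:
  A12={x} A16={p} A23={q} A34={z} A45={s} A56={w}
C dims 6,6; δ0: rk 6, SNF 1^5·2
Ȟ^0: (6−6)−0=0 ⇒ 0
Ȟ^1: (6−0)−6=0 plus torsion [2] ⇒ Z/2
Ȟ^2: (0−0)−0=0 ⇒ 0

Ȟ^0 = 0, Ȟ^1 = Z/2, Ȟ^2 = 0


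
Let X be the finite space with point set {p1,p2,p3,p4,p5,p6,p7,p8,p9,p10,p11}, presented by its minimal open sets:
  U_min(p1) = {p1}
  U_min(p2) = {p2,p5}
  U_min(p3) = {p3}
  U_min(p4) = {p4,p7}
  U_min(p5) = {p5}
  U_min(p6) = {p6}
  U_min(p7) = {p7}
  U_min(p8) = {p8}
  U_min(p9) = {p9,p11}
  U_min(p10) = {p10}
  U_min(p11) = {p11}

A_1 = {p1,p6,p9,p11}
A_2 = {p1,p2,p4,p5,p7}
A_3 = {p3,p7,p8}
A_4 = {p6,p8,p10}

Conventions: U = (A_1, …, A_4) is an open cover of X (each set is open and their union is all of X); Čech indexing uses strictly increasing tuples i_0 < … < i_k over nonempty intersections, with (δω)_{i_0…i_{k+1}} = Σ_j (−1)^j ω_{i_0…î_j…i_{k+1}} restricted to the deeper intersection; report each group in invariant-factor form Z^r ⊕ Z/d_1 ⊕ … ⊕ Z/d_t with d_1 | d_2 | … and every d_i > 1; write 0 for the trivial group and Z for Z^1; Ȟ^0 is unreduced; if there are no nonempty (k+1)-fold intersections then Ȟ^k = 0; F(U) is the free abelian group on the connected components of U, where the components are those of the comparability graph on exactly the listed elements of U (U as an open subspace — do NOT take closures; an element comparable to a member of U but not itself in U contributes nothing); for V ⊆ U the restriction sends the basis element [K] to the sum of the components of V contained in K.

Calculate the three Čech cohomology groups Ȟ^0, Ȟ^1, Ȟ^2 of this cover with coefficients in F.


intersection data:
  A12={p1} A14={p6} A23={p7} A34={p8}
components per intersection:
  A1: {p1} {p6} {p9,p11}
  A2: {p1} {p2,p5} {p4,p7}
  A3: {p3} {p7} {p8}
  A4: {p6} {p8} {p10}
  A12: {p1}
  A14: {p6}
  A23: {p7}
  A34: {p8}
C dims 12,4; δ0: rk 4, SNF 1^4
Ȟ^0 = (12 − 4) − 0 = 8, so Ȟ^0 ≅ Z^8
Ȟ^1 = (4 − 0) − 4 = 0, so Ȟ^1 ≅ 0
Ȟ^2 = (0 − 0) − 0 = 0, so Ȟ^2 ≅ 0

Ȟ^0 ≅ Z^8, Ȟ^1 ≅ 0 and Ȟ^2 ≅ 0


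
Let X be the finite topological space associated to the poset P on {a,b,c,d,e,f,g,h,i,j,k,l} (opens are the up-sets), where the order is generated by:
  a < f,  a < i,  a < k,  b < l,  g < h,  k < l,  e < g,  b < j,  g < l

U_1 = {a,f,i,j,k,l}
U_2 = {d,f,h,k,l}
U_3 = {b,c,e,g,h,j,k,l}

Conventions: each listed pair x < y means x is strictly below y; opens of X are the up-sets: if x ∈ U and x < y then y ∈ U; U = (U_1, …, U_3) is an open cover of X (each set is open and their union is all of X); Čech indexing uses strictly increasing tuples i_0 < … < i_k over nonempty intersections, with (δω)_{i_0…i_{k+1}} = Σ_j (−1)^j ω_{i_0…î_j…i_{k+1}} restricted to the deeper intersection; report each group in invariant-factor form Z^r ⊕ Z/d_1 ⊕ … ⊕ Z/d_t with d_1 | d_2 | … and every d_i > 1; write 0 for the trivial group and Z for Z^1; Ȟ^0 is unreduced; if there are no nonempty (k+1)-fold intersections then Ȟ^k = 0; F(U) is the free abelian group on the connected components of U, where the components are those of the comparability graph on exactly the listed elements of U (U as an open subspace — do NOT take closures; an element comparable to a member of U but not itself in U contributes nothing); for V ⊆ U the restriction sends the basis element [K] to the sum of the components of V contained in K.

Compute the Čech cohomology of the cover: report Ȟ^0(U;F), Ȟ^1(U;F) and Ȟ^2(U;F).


nonempty intersections:
  U12={f,k,l} U13={j,k,l} U23={h,k,l}
  U123={k,l}
components per intersection:
  U1: {a,f,i,k,l} {j}
  U2: {d} {f} {h} {k,l}
  U3: {b,e,g,h,j,k,l} {c}
  U12: {f} {k,l}
  U13: {j} {k,l}
  U23: {h} {k,l}
  U123: {k,l}
C dims 8,6,1; δ0: rk 5, SNF 1^5; δ1: rk 1, SNF 1^1
Ȟ^0: (8−5)−0=3 ⇒ Z^3
Ȟ^1: (6−1)−5=0 ⇒ 0
Ȟ^2: (1−0)−1=0 ⇒ 0

Ȟ^0 = Z^3; Ȟ^1 = 0; Ȟ^2 = 0


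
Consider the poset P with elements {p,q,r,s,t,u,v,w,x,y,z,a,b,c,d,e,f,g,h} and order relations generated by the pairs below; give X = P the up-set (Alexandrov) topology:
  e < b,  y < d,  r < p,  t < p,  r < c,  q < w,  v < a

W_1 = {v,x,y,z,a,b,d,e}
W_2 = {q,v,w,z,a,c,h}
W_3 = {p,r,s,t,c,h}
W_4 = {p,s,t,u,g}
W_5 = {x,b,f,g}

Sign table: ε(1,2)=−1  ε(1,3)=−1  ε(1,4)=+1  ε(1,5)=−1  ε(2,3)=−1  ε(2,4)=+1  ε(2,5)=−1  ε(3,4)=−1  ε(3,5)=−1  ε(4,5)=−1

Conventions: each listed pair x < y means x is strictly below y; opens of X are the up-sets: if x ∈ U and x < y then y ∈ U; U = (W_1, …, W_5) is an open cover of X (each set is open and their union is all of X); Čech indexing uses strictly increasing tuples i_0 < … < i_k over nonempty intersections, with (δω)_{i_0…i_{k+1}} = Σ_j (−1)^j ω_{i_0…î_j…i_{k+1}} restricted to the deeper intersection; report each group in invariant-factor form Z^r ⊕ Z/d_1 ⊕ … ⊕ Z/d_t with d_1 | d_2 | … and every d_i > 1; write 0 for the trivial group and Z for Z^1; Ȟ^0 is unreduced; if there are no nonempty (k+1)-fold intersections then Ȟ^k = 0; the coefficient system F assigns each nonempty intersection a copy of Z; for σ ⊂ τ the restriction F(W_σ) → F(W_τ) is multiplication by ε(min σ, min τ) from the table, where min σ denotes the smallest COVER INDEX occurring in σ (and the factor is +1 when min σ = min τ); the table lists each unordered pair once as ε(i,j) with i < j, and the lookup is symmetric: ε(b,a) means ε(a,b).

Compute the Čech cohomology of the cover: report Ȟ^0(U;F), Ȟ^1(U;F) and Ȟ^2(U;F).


cover nerve:
  W12={v,z,a} W15={x,b} W23={c,h} W34={p,s,t} W45={g}
C dims 5,5; δ0: rk 5, SNF 1^4·2
Ȟ^0: (5−5)−0=0 ⇒ 0
Ȟ^1: (5−0)−5=0 plus torsion [2] ⇒ Z/2
Ȟ^2: (0−0)−0=0 ⇒ 0

Ȟ^0 ≅ 0, Ȟ^1 ≅ Z/2, Ȟ^2 ≅ 0


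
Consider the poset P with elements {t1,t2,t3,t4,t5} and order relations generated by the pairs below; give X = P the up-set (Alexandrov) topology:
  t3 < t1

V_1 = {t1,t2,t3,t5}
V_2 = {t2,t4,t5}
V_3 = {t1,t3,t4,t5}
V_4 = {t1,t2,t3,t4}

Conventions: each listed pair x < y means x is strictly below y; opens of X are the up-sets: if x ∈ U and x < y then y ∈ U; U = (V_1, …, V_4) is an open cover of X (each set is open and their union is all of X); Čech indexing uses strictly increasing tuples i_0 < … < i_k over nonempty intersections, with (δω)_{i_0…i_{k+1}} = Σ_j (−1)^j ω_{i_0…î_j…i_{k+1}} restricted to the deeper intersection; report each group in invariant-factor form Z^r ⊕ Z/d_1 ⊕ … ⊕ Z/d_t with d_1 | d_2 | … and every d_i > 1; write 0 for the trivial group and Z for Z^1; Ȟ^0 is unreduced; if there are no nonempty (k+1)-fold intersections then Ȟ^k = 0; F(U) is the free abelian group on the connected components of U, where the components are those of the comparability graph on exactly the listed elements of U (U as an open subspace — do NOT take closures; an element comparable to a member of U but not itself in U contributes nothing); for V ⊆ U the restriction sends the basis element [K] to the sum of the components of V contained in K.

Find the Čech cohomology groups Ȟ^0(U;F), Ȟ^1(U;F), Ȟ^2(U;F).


nerve of the cover:
  V12={t2,t5} V13={t1,t3,t5} V14={t1,t2,t3} V23={t4,t5} V24={t2,t4} V34={t1,t3,t4}
  V123={t5} V124={t2} V134={t1,t3} V234={t4}
components per intersection:
  V1: {t1,t3} {t2} {t5}
  V2: {t2} {t4} {t5}
  V3: {t1,t3} {t4} {t5}
  V4: {t1,t3} {t2} {t4}
  V12: {t2} {t5}
  V13: {t1,t3} {t5}
  V14: {t1,t3} {t2}
  V23: {t4} {t5}
  V24: {t2} {t4}
  V34: {t1,t3} {t4}
  V123: {t5}
  V124: {t2}
  V134: {t1,t3}
  V234: {t4}
C dims 12,12,4; δ0: rk 8, SNF 1^8; δ1: rk 4, SNF 1^4
Ȟ^0 = (12 − 8) − 0 = 4, so Ȟ^0 ≅ Z^4
Ȟ^1 = (12 − 4) − 8 = 0, so Ȟ^1 ≅ 0
Ȟ^2 = (4 − 0) − 4 = 0, so Ȟ^2 ≅ 0

Ȟ^0 = Z^4, Ȟ^1 = 0 and Ȟ^2 = 0


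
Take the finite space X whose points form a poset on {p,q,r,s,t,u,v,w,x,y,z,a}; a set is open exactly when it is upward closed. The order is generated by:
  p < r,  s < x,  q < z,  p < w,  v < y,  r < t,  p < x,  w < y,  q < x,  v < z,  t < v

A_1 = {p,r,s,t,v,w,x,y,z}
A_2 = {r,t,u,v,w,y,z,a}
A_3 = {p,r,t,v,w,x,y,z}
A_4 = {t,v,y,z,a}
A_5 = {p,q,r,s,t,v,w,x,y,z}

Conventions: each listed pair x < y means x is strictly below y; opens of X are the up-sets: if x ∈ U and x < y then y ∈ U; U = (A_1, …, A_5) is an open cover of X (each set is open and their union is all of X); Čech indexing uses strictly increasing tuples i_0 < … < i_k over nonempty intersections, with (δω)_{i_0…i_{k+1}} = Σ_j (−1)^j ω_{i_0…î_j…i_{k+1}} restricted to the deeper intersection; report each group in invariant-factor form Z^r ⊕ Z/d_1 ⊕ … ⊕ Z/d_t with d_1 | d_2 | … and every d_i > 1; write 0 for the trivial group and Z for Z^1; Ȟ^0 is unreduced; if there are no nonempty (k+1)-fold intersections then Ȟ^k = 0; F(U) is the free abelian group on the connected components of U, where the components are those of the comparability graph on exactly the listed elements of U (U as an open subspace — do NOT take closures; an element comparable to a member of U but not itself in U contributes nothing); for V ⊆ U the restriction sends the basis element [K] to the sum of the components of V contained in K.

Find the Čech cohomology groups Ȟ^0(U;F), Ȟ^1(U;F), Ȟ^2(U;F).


intersection data:
  A12={r,t,v,w,y,z} A13={p,r,t,v,w,x,y,z} A14={t,v,y,z} A15={p,r,s,t,v,w,x,y,z} A23={r,t,v,w,y,z} A24={t,v,y,z,a} A25={r,t,v,w,y,z} A34={t,v,y,z} A35={p,r,t,v,w,x,y,z} A45={t,v,y,z}
  A123={r,t,v,w,y,z} A124={t,v,y,z} A125={r,t,v,w,y,z} A134={t,v,y,z} A135={p,r,t,v,w,x,y,z} A145={t,v,y,z} A234={t,v,y,z} A235={r,t,v,w,y,z} A245={t,v,y,z} A345={t,v,y,z}
  A1234={t,v,y,z} A1235={r,t,v,w,y,z} A1245={t,v,y,z} A1345={t,v,y,z} A2345={t,v,y,z}
  A12345={t,v,y,z}
components per intersection:
  A1: {p,r,s,t,v,w,x,y,z}
  A2: {r,t,v,w,y,z} {u} {a}
  A3: {p,r,t,v,w,x,y,z}
  A4: {t,v,y,z} {a}
  A5: {p,q,r,s,t,v,w,x,y,z}
  A12: {r,t,v,w,y,z}
  A13: {p,r,t,v,w,x,y,z}
  A14: {t,v,y,z}
  A15: {p,r,s,t,v,w,x,y,z}
  A23: {r,t,v,w,y,z}
  A24: {t,v,y,z} {a}
  A25: {r,t,v,w,y,z}
  A34: {t,v,y,z}
  A35: {p,r,t,v,w,x,y,z}
  A45: {t,v,y,z}
  A123: {r,t,v,w,y,z}
  A124: {t,v,y,z}
  A125: {r,t,v,w,y,z}
  A134: {t,v,y,z}
  A135: {p,r,t,v,w,x,y,z}
  A145: {t,v,y,z}
  A234: {t,v,y,z}
  A235: {r,t,v,w,y,z}
  A245: {t,v,y,z}
  A345: {t,v,y,z}
  A1234: {t,v,y,z}
  A1235: {r,t,v,w,y,z}
  A1245: {t,v,y,z}
  A1345: {t,v,y,z}
  A2345: {t,v,y,z}
  A12345: {t,v,y,z}
C dims 8,11,10,5; δ0: rk 5, SNF 1^5; δ1: rk 6, SNF 1^6; δ2: rk 4, SNF 1^4
Ȟ^0 = (8 − 5) − 0 = 3, so Ȟ^0 ≅ Z^3
Ȟ^1 = (11 − 6) − 5 = 0, so Ȟ^1 ≅ 0
Ȟ^2 = (10 − 4) − 6 = 0, so Ȟ^2 ≅ 0

Ȟ^0(U;F) ≅ Z^3,  Ȟ^1(U;F) ≅ 0,  Ȟ^2(U;F) ≅ 0


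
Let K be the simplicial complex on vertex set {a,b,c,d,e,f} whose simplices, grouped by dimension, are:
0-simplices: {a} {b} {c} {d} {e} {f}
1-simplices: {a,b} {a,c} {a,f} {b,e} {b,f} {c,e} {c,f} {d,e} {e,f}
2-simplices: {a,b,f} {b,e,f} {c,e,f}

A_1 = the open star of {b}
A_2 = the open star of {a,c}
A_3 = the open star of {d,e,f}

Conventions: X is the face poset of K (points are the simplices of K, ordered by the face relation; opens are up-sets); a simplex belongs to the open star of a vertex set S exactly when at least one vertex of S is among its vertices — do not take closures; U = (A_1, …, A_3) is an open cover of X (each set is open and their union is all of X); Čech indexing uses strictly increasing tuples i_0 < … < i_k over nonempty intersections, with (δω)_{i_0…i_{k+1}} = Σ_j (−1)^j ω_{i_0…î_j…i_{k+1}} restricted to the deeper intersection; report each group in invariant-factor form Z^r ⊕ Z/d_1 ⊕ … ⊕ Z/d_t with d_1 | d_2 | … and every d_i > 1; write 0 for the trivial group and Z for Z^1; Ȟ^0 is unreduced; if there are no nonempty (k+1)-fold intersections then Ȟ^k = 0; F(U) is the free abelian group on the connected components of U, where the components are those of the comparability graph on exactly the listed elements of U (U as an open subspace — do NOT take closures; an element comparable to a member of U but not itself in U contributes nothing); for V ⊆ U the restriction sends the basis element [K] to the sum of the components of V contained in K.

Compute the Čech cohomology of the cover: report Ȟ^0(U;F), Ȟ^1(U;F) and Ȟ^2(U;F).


Ȟ^0 = Z, Ȟ^1 = Z, Ȟ^2 = 0

cover nerve:
  A1={{b},{a,b},{b,e},{b,f},{a,b,f},{b,e,f}} A2={{a},{c},{a,b},{a,c},{a,f},{c,e},{c,f},{a,b,f},{c,e,f}} A3={{d},{e},{f},{a,f},{b,e},{b,f},{c,e},{c,f},{d,e},{e,f},{a,b,f},{b,e,f},{c,e,f}}
  A12={{a,b},{a,b,f}} A13={{b,e},{b,f},{a,b,f},{b,e,f}} A23={{a,f},{c,e},{c,f},{a,b,f},{c,e,f}}
  A123={{a,b,f}}
components per intersection:
  A1: {{b},{a,b},{b,e},{b,f},{a,b,f},{b,e,f}}
  A2: {{a},{c},{a,b},{a,c},{a,f},{c,e},{c,f},{a,b,f},{c,e,f}}
  A3: {{d},{e},{f},{a,f},{b,e},{b,f},{c,e},{c,f},{d,e},{e,f},{a,b,f},{b,e,f},{c,e,f}}
  A12: {{a,b},{a,b,f}}
  A13: {{b,e},{b,f},{a,b,f},{b,e,f}}
  A23: {{a,f},{a,b,f}} {{c,e},{c,f},{c,e,f}}
  A123: {{a,b,f}}
C dims 3,4,1; δ0: rk 2, SNF 1^2; δ1: rk 1, SNF 1^1
Ȟ^0: (3−2)−0=1 ⇒ Z
Ȟ^1: (4−1)−2=1 ⇒ Z
Ȟ^2: (1−0)−1=0 ⇒ 0


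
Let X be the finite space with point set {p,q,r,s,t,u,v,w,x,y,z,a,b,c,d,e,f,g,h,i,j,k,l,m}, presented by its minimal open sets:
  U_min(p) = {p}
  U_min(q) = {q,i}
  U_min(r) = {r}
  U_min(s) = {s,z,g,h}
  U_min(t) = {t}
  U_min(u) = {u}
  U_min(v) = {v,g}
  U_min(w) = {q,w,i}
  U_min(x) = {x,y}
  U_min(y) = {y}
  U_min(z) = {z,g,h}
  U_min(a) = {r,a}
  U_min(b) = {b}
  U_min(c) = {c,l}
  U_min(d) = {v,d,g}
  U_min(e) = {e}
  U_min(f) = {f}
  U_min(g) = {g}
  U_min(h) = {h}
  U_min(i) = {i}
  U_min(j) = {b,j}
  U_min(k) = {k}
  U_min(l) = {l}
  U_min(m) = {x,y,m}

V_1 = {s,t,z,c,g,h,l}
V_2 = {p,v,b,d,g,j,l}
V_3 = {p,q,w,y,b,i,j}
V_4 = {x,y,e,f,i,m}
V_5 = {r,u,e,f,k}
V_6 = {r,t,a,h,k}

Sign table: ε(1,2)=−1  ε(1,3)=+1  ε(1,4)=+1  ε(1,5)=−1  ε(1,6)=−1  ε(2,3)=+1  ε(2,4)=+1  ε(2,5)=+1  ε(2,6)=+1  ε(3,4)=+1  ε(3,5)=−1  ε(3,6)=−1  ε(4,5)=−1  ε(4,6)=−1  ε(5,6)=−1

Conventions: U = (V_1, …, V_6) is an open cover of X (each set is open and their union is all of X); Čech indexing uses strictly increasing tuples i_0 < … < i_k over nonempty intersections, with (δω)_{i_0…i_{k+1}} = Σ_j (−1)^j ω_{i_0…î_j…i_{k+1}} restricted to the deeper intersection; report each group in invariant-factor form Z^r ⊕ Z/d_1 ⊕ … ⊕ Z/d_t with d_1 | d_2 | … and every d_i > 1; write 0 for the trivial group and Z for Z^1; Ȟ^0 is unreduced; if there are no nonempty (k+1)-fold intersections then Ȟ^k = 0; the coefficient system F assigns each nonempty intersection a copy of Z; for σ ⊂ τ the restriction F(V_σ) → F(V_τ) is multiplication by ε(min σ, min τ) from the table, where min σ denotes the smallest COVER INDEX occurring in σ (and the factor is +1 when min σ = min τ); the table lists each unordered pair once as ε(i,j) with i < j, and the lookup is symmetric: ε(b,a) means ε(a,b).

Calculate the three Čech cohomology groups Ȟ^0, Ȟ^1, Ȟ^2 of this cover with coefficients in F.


Ȟ^0 ≅ Z; Ȟ^1 ≅ Z; Ȟ^2 ≅ 0

nonempty intersections:
  V12={g,l} V16={t,h} V23={p,b,j} V34={y,i} V45={e,f} V56={r,k}
C dims 6,6; δ0: rk 5, SNF 1^5
Ȟ^0: (6−5)−0=1 ⇒ Z
Ȟ^1: (6−0)−5=1 ⇒ Z
Ȟ^2: (0−0)−0=0 ⇒ 0


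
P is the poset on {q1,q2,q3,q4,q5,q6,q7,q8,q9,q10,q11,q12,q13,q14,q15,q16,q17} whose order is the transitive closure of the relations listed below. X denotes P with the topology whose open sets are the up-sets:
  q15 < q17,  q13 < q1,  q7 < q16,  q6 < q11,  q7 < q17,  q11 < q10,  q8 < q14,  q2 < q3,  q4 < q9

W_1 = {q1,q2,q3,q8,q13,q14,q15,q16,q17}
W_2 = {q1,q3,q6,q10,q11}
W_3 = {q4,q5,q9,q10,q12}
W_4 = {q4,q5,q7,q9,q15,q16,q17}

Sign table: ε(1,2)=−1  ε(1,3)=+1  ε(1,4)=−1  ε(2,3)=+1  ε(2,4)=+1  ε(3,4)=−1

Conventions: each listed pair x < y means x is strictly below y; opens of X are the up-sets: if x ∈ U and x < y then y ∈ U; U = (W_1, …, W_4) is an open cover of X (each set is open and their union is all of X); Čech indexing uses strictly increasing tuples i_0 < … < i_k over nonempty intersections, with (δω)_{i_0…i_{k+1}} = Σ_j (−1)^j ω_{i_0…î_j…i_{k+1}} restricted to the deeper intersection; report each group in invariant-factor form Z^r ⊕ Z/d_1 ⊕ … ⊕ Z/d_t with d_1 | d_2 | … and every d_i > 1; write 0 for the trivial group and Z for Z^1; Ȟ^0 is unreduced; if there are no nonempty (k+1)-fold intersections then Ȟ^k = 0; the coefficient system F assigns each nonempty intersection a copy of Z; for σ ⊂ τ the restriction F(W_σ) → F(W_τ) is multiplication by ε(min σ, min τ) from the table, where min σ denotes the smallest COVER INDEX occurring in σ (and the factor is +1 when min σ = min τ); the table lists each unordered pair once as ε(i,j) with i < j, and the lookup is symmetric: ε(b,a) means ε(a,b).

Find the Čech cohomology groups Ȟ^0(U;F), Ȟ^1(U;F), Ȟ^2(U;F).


Ȟ^0 = 0; Ȟ^1 = Z/2; Ȟ^2 = 0

nonempty overlaps:
  W12={q1,q3} W14={q15,q16,q17} W23={q10} W34={q4,q5,q9}
C dims 4,4; δ0: rk 4, SNF 1^3·2
degree 0: 4−4−0 = 0 → Ȟ^0 ≅ 0
degree 1: 4−0−4 = 0 plus torsion [2] → Ȟ^1 ≅ Z/2
degree 2: 0−0−0 = 0 → Ȟ^2 ≅ 0


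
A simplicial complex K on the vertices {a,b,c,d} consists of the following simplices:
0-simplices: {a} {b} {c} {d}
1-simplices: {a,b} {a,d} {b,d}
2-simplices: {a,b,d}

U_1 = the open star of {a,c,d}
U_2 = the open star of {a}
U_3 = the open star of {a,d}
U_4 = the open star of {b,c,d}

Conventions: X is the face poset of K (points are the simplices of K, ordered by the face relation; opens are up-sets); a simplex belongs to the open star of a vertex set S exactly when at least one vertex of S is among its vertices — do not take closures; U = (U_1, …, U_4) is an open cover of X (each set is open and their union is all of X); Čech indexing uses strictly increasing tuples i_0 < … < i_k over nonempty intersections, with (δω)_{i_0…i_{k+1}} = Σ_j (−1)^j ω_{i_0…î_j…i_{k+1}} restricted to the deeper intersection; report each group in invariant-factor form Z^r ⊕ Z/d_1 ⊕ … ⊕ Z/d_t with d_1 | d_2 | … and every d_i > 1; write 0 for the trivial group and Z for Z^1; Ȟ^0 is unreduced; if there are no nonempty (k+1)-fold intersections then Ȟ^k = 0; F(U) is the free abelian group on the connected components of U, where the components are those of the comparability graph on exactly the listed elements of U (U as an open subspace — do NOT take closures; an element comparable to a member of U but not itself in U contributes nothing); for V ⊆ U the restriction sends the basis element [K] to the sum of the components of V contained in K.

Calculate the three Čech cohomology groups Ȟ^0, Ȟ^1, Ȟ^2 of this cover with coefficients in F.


nonempty overlaps:
  U1={{a},{c},{d},{a,b},{a,d},{b,d},{a,b,d}} U2={{a},{a,b},{a,d},{a,b,d}} U3={{a},{d},{a,b},{a,d},{b,d},{a,b,d}} U4={{b},{c},{d},{a,b},{a,d},{b,d},{a,b,d}}
  U12={{a},{a,b},{a,d},{a,b,d}} U13={{a},{d},{a,b},{a,d},{b,d},{a,b,d}} U14={{c},{d},{a,b},{a,d},{b,d},{a,b,d}} U23={{a},{a,b},{a,d},{a,b,d}} U24={{a,b},{a,d},{a,b,d}} U34={{d},{a,b},{a,d},{b,d},{a,b,d}}
  U123={{a},{a,b},{a,d},{a,b,d}} U124={{a,b},{a,d},{a,b,d}} U134={{d},{a,b},{a,d},{b,d},{a,b,d}} U234={{a,b},{a,d},{a,b,d}}
  U1234={{a,b},{a,d},{a,b,d}}
components per intersection:
  U1: {{a},{d},{a,b},{a,d},{b,d},{a,b,d}} {{c}}
  U2: {{a},{a,b},{a,d},{a,b,d}}
  U3: {{a},{d},{a,b},{a,d},{b,d},{a,b,d}}
  U4: {{b},{d},{a,b},{a,d},{b,d},{a,b,d}} {{c}}
  U12: {{a},{a,b},{a,d},{a,b,d}}
  U13: {{a},{d},{a,b},{a,d},{b,d},{a,b,d}}
  U14: {{c}} {{d},{a,b},{a,d},{b,d},{a,b,d}}
  U23: {{a},{a,b},{a,d},{a,b,d}}
  U24: {{a,b},{a,d},{a,b,d}}
  U34: {{d},{a,b},{a,d},{b,d},{a,b,d}}
  U123: {{a},{a,b},{a,d},{a,b,d}}
  U124: {{a,b},{a,d},{a,b,d}}
  U134: {{d},{a,b},{a,d},{b,d},{a,b,d}}
  U234: {{a,b},{a,d},{a,b,d}}
  U1234: {{a,b},{a,d},{a,b,d}}
C dims 6,7,4,1; δ0: rk 4, SNF 1^4; δ1: rk 3, SNF 1^3; δ2: rk 1, SNF 1^1
degree 0: 6−4−0 = 2 → Ȟ^0 ≅ Z^2
degree 1: 7−3−4 = 0 → Ȟ^1 ≅ 0
degree 2: 4−1−3 = 0 → Ȟ^2 ≅ 0

Ȟ^0 ≅ Z^2, Ȟ^1 ≅ 0, Ȟ^2 ≅ 0
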